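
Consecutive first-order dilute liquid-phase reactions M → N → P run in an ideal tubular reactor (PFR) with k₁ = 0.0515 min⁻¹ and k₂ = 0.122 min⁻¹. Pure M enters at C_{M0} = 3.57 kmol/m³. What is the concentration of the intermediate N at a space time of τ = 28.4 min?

0.522 kmol/m³

The intermediate concentration in a first-order A→B→C sequence is C_N = k₁C_{M0}(e^(−k₁τ) − e^(−k₂τ))/(k₂−k₁).
e^(−k₁τ) = e^(−0.0515×28.4) = e^(−1.463) = 0.2316; e^(−k₂τ) = e^(−3.465) = 0.03128.
C_N = 0.0515×3.57/(0.122−0.0515) × (0.2316−0.03128) = 2.608×0.2004 = 0.5225 kmol/m³.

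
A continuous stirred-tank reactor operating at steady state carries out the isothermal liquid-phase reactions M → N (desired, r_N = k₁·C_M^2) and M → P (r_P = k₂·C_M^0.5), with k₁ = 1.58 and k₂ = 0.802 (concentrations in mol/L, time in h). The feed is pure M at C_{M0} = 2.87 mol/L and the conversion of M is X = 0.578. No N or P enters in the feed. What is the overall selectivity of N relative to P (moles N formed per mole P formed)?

Exit C_M = C_{M0}(1−X) = 2.87×0.422 = 1.211 mol/L.
A CSTR operates uniformly at the exit composition, giving r_N = 2.318 and r_P = 0.8826 (each k·C_M^n at C_M = 1.211).
Overall selectivity = C_N/C_P = r_Nτ/(r_Pτ) = r_N/r_P = 2.63.

2.63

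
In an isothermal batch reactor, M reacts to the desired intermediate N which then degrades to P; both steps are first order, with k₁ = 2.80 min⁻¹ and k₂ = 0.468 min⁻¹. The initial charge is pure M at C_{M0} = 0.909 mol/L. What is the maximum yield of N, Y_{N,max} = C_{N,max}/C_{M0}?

For a first-order series the maximum intermediate yield is C_{N,max}/C_{M0} = (k₁/k₂)^[k₂/(k₂−k₁)].
= (2.80/0.468)^(0.468/(0.468−2.80)) = (5.983)^(-0.2007) = 0.6984.

0.698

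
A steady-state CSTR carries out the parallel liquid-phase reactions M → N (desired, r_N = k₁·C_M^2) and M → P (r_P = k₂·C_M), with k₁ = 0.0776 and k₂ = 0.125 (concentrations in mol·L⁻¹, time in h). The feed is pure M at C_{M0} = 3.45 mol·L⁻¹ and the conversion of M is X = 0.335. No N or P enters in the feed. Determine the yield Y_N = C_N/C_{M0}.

Exit C_M = C_{M0}(1−X) = 3.45×0.665 = 2.294 mol·L⁻¹.
A CSTR operates uniformly at the exit composition, giving r_N = 0.4085 and r_P = 0.2868 (each k·C_M^n at C_M = 2.294).
Fraction of consumed M going to N: r_N/(r_N+r_P) = 0.5875.
C_N = 0.5875·C_{M0}·X = 0.5875×3.45×0.335 = 0.679 mol·L⁻¹; Y_N = C_N/C_{M0} = 0.197.

0.197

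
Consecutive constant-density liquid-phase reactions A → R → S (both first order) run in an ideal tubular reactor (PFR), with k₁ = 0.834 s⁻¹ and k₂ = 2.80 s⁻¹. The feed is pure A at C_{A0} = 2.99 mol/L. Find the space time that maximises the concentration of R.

0.616 s

The intermediate peaks when r₁ = r₂, i.e. k₁e^(−k₁τ) = k₂e^(−k₂τ), giving τ_opt = ln(k₂/k₁)/(k₂−k₁).
= ln(2.80/0.834)/(2.80−0.834) = ln(3.357)/1.966 = 1.211/1.966 = 0.616 s.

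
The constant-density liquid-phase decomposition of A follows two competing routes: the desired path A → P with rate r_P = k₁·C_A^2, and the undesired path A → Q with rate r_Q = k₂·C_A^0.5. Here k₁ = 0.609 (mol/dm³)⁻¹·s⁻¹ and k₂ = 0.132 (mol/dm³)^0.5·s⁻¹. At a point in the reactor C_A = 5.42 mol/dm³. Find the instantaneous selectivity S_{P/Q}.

S_{P/Q} = r_P/r_Q = (k₁·C_A^2)/(k₂·C_A^0.5) = (k₁/k₂)·C_A^1.5.
= (0.609×5.420^2) / (0.132×5.420^0.5) = 17.89/0.3073 = 58.2.
Since the desired path is higher order in A, keeping C_A high (PFR or concentrated feed) favours P.

58.2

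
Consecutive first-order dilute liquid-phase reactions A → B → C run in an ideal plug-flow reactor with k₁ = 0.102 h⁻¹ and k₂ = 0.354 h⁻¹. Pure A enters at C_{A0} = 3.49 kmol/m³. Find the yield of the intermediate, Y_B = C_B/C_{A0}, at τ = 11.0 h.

0.124

Solving the coupled first-order balances gives C_B(τ) = [k₁/(k₂−k₁)]·C_{A0}·(e^(−k₁τ) − e^(−k₂τ)).
e^(−k₁τ) = e^(−0.102×11.0) = e^(−1.122) = 0.3256; e^(−k₂τ) = e^(−3.894) = 0.02036.
C_B = 0.102×3.49/(0.354−0.102) × (0.3256−0.02036) = 1.413×0.3053 = 0.4312 kmol/m³.
Y_B = C_B/C_{A0} = 0.4312/3.49 = 0.124.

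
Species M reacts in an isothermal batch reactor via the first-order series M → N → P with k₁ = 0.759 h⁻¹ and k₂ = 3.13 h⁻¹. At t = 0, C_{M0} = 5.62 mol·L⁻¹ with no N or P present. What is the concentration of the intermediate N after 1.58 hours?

Solving the coupled first-order balances gives C_N(t) = [k₁/(k₂−k₁)]·C_{M0}·(e^(−k₁t) − e^(−k₂t)).
e^(−k₁t) = e^(−0.759×1.58) = e^(−1.199) = 0.3014; e^(−k₂t) = e^(−4.945) = 0.007116.
C_N = 0.759×5.62/(3.13−0.759) × (0.3014−0.007116) = 1.799×0.2943 = 0.5295 mol·L⁻¹.

0.529 mol·L⁻¹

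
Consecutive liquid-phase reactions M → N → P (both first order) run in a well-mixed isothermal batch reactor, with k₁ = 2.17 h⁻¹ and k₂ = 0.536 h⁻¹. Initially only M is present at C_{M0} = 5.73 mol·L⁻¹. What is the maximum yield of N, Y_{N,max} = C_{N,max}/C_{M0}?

0.632

For a first-order series the maximum intermediate yield is C_{N,max}/C_{M0} = (k₁/k₂)^[k₂/(k₂−k₁)].
= (2.17/0.536)^(0.536/(0.536−2.17)) = (4.049)^(-0.3280) = 0.6321.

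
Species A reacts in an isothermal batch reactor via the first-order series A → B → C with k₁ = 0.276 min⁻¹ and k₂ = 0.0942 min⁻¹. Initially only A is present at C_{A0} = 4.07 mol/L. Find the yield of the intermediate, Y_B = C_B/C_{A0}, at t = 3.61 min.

For first-order series with pure A initially, C_B(t) = k₁C_{A0}/(k₂−k₁)·(e^(−k₁t) − e^(−k₂t)).
e^(−k₁t) = e^(−0.276×3.61) = e^(−0.9964) = 0.3692; e^(−k₂t) = e^(−0.3401) = 0.7117.
C_B = 0.276×4.07/(0.0942−0.276) × (0.3692−0.7117) = (-6.179)×(-0.3425) = 2.116 mol/L.
Y_B = C_B/C_{A0} = 2.116/4.07 = 0.520.

0.520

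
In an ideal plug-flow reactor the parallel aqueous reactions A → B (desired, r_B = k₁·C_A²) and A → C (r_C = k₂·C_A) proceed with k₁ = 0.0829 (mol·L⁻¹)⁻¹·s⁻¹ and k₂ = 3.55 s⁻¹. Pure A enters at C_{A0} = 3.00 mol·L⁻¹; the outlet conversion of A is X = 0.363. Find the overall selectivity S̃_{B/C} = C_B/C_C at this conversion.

C_A = C_{A0}(1−X) = 1.911 mol·L⁻¹.
Along a PFR/batch, dC_C/dC_A = −r_C/(r_B+r_C) = −k₂/(k₂+k₁·C_A).
Integrating from C_{A0} to C_A: C_C = (3.55/0.0829)·ln[(3.55+0.0829·3.00)/(3.55+0.0829·1.91)] = 42.82·ln(3.799/3.708) = 1.030 mol·L⁻¹.
Then C_B = (C_{A0}−C_A) − C_C = 1.089 − 1.030 = 0.05901 mol·L⁻¹.
S̃_{B/C} = C_B/C_C = 0.05901/1.030 = 0.0573.

0.0573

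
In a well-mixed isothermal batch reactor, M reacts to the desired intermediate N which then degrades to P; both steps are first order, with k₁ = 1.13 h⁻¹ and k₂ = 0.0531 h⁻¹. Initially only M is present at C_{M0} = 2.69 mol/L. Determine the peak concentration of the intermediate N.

Evaluating C_N at t_opt = ln(k₂/k₁)/(k₂−k₁) gives C_{N,max}/C_{M0} = (k₁/k₂)^[k₂/(k₂−k₁)].
= (1.13/0.0531)^(0.0531/(0.0531−1.13)) = (21.28)^(-0.04931) = 0.8600.
C_{N,max} = 0.8600×2.69 = 2.31 mol/L.

2.31 mol/L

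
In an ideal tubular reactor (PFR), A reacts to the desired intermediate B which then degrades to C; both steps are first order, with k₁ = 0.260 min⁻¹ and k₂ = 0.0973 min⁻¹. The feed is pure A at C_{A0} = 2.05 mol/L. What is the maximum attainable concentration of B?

For a first-order series the maximum intermediate yield is C_{B,max}/C_{A0} = (k₁/k₂)^[k₂/(k₂−k₁)].
= (0.260/0.0973)^(0.0973/(0.0973−0.260)) = (2.672)^(-0.5980) = 0.5556.
C_{B,max} = 0.5556×2.05 = 1.14 mol/L.

1.14 mol/L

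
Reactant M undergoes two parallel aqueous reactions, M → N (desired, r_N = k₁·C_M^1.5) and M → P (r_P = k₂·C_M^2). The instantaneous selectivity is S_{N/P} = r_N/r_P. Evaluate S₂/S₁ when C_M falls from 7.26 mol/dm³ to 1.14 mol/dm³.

S_{N/P} = (k₁/k₂)·C_M^-0.5, so S₂/S₁ = (C_{M,2}/C_{M,1})^-0.5.
= (1.14/7.26)^(-0.5) = (0.1570)^(-0.5) = 2.52.

2.52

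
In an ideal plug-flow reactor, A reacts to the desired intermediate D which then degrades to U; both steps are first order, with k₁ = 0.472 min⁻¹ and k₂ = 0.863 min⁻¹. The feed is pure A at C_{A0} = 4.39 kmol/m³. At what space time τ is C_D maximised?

For first-order series the maximum of C_D occurs at τ_opt = ln(k₂/k₁)/(k₂−k₁).
= ln(0.863/0.472)/(0.863−0.472) = ln(1.828)/0.3910 = 0.6034/0.3910 = 1.54 min.

1.54 min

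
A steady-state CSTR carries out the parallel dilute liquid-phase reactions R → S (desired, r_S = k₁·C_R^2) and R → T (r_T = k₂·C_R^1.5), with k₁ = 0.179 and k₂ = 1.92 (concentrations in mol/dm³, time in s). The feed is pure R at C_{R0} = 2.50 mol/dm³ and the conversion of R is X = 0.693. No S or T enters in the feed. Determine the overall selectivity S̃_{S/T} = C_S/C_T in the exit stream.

Exit C_R = C_{R0}(1−X) = 2.50×0.307 = 0.7675 mol/dm³.
A CSTR operates uniformly at the exit composition, giving r_S = 0.1054 and r_T = 1.291 (each k·C_R^n at C_R = 0.7675).
Overall selectivity = C_S/C_T = r_Sτ/(r_Tτ) = r_S/r_T = 0.0817.

0.0817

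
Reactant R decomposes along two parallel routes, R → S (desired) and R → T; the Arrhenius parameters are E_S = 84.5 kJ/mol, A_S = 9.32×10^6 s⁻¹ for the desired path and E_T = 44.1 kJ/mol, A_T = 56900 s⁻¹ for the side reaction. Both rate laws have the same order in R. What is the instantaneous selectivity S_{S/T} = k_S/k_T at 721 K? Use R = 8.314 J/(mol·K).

With equal orders, S_{S/T} = k_S/k_T = (A_S/A_T)·exp[(E_T−E_S)/(RT)].
(E_T−E_S)/(RT) = (44.1−84.5)×10³/(8.314×721) = -40400/5994 = -6.740.
k_S/k_T = (9.32×10^6/56900)·exp(-6.740) = 163.8 × 0.001183 = 0.194.

0.194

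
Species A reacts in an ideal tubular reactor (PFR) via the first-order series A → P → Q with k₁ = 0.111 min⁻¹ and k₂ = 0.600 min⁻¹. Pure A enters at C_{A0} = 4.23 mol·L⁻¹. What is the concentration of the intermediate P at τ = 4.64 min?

0.514 mol·L⁻¹

Solving the coupled first-order balances gives C_P(τ) = [k₁/(k₂−k₁)]·C_{A0}·(e^(−k₁τ) − e^(−k₂τ)).
e^(−k₁τ) = e^(−0.111×4.64) = e^(−0.5150) = 0.5975; e^(−k₂τ) = e^(−2.784) = 0.06179.
C_P = 0.111×4.23/(0.600−0.111) × (0.5975−0.06179) = 0.9602×0.5357 = 0.5144 mol·L⁻¹.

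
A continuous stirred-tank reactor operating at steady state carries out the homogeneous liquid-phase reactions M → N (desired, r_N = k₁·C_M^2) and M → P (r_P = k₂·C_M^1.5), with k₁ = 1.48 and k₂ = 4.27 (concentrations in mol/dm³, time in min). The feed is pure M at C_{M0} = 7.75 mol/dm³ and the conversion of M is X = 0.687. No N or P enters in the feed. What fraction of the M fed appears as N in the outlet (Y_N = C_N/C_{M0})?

Exit C_M = C_{M0}(1−X) = 7.75×0.313 = 2.426 mol/dm³.
Rates in a CSTR are evaluated at the outlet concentration: r_N = 1.48×2.426^2 = 8.709, r_P = 4.27×2.426^1.5 = 16.13.
Fraction of consumed M going to N: r_N/(r_N+r_P) = 0.3506.
C_N = 0.3506·C_{M0}·X = 0.3506×7.75×0.687 = 1.87 mol/dm³; Y_N = C_N/C_{M0} = 0.241.

0.241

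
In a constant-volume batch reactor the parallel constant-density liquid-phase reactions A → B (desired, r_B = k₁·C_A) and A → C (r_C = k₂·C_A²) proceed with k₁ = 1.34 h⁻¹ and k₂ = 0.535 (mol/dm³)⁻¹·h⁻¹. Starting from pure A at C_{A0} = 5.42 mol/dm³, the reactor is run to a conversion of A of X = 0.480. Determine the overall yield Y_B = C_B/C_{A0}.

C_A = C_{A0}(1−X) = 2.818 mol/dm³.
Along a PFR/batch, dC_B/dC_A = −r_B/(r_B+r_C) = −k₁/(k₁+k₂·C_A).
Integrating from C_{A0} to C_A: C_B = (1.34/0.535)·ln[(1.34+0.535·5.42)/(1.34+0.535·2.82)] = 2.505·ln(4.240/2.848) = 0.9967 mol/dm³.
Y_B = C_B/C_{A0} = 0.9967/5.42 = 0.184.

0.184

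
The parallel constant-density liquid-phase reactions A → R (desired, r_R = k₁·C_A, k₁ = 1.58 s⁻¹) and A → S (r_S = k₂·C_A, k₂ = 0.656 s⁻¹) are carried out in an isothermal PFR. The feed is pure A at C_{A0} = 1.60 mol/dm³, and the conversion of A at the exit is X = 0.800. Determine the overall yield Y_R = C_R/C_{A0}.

0.565

C_A = C_{A0}(1−X) = 0.3200 mol/dm³.
Both paths are first order in A, so the instantaneous fraction to R is constant: dC_R/d(−C_A) = k₁/(k₁+k₂) = 0.7066.
C_R = 0.7066·(C_{A0}−C_A) = 0.7066×1.280 = 0.904 mol/dm³.
Y_R = C_R/C_{A0} = 0.9045/1.60 = 0.565.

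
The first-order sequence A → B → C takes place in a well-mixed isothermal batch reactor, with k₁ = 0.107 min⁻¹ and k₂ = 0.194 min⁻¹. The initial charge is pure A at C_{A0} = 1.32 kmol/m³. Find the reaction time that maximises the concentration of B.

6.84 min

For first-order series the maximum of C_B occurs at t_opt = ln(k₂/k₁)/(k₂−k₁).
= ln(0.194/0.107)/(0.194−0.107) = ln(1.813)/0.08700 = 0.5950/0.08700 = 6.84 min.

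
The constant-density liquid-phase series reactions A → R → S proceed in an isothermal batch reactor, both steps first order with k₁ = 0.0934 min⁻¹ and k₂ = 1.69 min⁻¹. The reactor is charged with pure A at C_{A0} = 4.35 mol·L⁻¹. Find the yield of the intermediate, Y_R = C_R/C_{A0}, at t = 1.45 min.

0.0460

The intermediate concentration in a first-order A→B→C sequence is C_R = k₁C_{A0}(e^(−k₁t) − e^(−k₂t))/(k₂−k₁).
e^(−k₁t) = e^(−0.0934×1.45) = e^(−0.1354) = 0.8733; e^(−k₂t) = e^(−2.450) = 0.08625.
C_R = 0.0934×4.35/(1.69−0.0934) × (0.8733−0.08625) = 0.2545×0.7871 = 0.2003 mol·L⁻¹.
Y_R = C_R/C_{A0} = 0.2003/4.35 = 0.0460.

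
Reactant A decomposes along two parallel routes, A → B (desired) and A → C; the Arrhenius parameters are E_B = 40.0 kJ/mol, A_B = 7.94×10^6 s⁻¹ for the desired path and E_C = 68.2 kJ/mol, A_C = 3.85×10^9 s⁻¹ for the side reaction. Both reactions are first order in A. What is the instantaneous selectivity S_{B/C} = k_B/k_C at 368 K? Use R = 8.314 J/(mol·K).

With equal orders, S_{B/C} = k_B/k_C = (A_B/A_C)·exp[(E_C−E_B)/(RT)].
(E_C−E_B)/(RT) = (68.2−40.0)×10³/(8.314×368) = 28200/3060 = 9.217.
k_B/k_C = (7.94×10^6/3.85×10^9)·exp(9.217) = 0.002062 × 10067 = 20.8.

20.8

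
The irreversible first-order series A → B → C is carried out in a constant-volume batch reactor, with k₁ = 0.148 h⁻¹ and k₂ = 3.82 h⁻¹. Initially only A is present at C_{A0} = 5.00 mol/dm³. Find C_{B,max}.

At the optimum, C_{B,max}/C_{A0} = (k₁/k₂)^[k₂/(k₂−k₁)].
= (0.148/3.82)^(3.82/(3.82−0.148)) = (0.03874)^(1.040) = 0.03399.
C_{B,max} = 0.03399×5.00 = 0.170 mol/dm³.

0.170 mol/dm³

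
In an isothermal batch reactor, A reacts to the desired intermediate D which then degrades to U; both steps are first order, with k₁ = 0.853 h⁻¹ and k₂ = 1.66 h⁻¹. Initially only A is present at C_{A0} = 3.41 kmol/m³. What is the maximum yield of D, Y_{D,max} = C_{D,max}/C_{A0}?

0.254

For a first-order series the maximum intermediate yield is C_{D,max}/C_{A0} = (k₁/k₂)^[k₂/(k₂−k₁)].
= (0.853/1.66)^(1.66/(1.66−0.853)) = (0.5139)^(2.057) = 0.2542.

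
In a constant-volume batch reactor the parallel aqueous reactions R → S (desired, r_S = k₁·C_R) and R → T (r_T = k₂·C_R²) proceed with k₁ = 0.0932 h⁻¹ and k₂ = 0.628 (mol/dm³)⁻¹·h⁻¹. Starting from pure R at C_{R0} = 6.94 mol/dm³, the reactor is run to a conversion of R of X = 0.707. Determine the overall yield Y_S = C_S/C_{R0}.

0.0252

C_R = C_{R0}(1−X) = 2.033 mol/dm³.
Along a PFR/batch, dC_S/dC_R = −r_S/(r_S+r_T) = −k₁/(k₁+k₂·C_R).
Integrating from C_{R0} to C_R: C_S = (0.0932/0.628)·ln[(0.0932+0.628·6.94)/(0.0932+0.628·2.03)] = 0.1484·ln(4.452/1.370) = 0.1749 mol/dm³.
Y_S = C_S/C_{R0} = 0.1749/6.94 = 0.0252.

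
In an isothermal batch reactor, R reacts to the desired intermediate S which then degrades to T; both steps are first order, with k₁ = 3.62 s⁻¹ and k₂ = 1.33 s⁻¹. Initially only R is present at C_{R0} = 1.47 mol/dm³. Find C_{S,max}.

0.822 mol/dm³

Evaluating C_S at t_opt = ln(k₂/k₁)/(k₂−k₁) gives C_{S,max}/C_{R0} = (k₁/k₂)^[k₂/(k₂−k₁)].
= (3.62/1.33)^(1.33/(1.33−3.62)) = (2.722)^(-0.5808) = 0.5590.
C_{S,max} = 0.5590×1.47 = 0.822 mol/dm³.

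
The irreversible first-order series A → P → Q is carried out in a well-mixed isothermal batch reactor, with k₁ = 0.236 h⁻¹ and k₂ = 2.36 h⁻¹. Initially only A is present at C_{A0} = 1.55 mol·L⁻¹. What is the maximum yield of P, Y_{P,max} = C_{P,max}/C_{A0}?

0.0774

At the optimum, C_{P,max}/C_{A0} = (k₁/k₂)^[k₂/(k₂−k₁)].
= (0.236/2.36)^(2.36/(2.36−0.236)) = (0.1000)^(1.111) = 0.07743.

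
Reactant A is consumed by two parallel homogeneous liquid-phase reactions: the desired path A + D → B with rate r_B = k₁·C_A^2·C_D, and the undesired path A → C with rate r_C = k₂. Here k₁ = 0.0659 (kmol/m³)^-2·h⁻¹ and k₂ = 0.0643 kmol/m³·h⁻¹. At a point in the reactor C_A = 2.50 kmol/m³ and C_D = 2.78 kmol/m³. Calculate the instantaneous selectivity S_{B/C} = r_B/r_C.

17.8

S_{B/C} = r_B/r_C = (k₁·C_A^2·C_D)/(k₂) = (k₁/k₂)·C_A^2·C_D.
= (0.0659×2.500^2×2.780) / (0.0643) = 1.145/0.06430 = 17.8.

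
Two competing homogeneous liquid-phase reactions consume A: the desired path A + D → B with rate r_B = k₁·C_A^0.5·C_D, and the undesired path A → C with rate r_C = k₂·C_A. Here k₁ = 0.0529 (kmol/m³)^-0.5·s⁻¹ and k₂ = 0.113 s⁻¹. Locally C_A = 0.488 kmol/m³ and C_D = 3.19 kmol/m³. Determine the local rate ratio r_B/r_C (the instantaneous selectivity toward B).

S_{B/C} = r_B/r_C = (k₁·C_A^0.5·C_D)/(k₂·C_A) = (k₁/k₂)·C_A^-0.5·C_D.
= (0.0529×0.4880^0.5×3.190) / (0.113×0.4880) = 0.1179/0.05514 = 2.14.

2.14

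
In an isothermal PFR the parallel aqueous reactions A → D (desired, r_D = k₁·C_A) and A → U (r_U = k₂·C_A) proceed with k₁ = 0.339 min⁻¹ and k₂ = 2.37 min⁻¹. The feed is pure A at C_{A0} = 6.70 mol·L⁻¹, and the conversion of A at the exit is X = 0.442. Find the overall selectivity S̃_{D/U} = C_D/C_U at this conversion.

0.143

C_A = C_{A0}(1−X) = 3.739 mol·L⁻¹.
Both paths are first order in A, so the instantaneous fraction to D is constant: dC_D/d(−C_A) = k₁/(k₁+k₂) = 0.1251.
C_D = 0.1251·(C_{A0}−C_A) = 0.1251×2.961 = 0.371 mol·L⁻¹.
C_U = (C_{A0}−C_A)−C_D = 2.591 mol·L⁻¹; S̃_{D/U} = 0.3706/2.591 = 0.143.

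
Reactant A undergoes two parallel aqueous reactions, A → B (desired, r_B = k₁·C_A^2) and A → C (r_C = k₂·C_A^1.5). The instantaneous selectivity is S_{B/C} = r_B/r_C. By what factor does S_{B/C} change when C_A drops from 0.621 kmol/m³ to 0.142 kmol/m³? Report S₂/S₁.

0.478

S_{B/C} = (k₁/k₂)·C_A^0.5, so S₂/S₁ = (C_{A,2}/C_{A,1})^0.5.
= (0.142/0.621)^0.5 = (0.2287)^0.5 = 0.478.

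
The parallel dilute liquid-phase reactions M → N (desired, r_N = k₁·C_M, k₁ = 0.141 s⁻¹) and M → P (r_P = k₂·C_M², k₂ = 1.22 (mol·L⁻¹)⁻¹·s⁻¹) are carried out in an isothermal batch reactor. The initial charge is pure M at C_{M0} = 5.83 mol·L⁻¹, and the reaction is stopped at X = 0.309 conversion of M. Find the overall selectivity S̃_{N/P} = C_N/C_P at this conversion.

0.0237

C_M = C_{M0}(1−X) = 4.029 mol·L⁻¹.
Along a PFR/batch, dC_N/dC_M = −r_N/(r_N+r_P) = −k₁/(k₁+k₂·C_M).
Integrating from C_{M0} to C_M: C_N = (0.141/1.22)·ln[(0.141+1.22·5.83)/(0.141+1.22·4.03)] = 0.1156·ln(7.254/5.056) = 0.04172 mol·L⁻¹.
C_P = (C_{M0}−C_M)−C_N = 1.760 mol·L⁻¹; S̃_{N/P} = 0.04172/1.760 = 0.0237.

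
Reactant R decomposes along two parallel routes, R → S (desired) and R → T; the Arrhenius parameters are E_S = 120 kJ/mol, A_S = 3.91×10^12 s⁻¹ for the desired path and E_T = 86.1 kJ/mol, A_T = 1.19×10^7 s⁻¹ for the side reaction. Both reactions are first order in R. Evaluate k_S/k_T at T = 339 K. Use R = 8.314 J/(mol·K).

1.96

k_S/k_T = (A_S/A_T)·exp[−(E_S−E_T)/(RT)] = (A_S/A_T)·exp[(E_T−E_S)/(RT)].
(E_T−E_S)/(RT) = (86.1−120)×10³/(8.314×339) = -33900/2818 = -12.03.
k_S/k_T = (3.91×10^12/1.19×10^7)·exp(-12.03) = 3.286×10^5 × 5.975×10^-6 = 1.96.
Since E_S > E_T, raising the temperature improves selectivity toward S.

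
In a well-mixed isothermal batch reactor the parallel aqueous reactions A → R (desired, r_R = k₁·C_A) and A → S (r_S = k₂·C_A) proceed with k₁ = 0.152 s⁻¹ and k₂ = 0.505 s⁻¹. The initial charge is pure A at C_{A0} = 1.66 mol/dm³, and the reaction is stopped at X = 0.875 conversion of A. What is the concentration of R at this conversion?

C_A = C_{A0}(1−X) = 0.2075 mol/dm³.
Both paths are first order in A, so the instantaneous fraction to R is constant: dC_R/d(−C_A) = k₁/(k₁+k₂) = 0.2314.
C_R = 0.2314·(C_{A0}−C_A) = 0.2314×1.452 = 0.336 mol/dm³.

0.336 mol/dm³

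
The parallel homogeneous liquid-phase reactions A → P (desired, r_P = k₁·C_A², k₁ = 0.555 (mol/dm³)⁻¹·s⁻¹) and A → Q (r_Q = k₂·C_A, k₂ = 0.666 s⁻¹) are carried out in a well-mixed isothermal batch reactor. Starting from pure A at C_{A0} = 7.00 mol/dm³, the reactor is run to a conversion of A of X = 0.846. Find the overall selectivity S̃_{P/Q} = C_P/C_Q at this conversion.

C_A = C_{A0}(1−X) = 1.078 mol/dm³.
Along a PFR/batch, dC_Q/dC_A = −r_Q/(r_P+r_Q) = −k₂/(k₂+k₁·C_A).
Integrating from C_{A0} to C_A: C_Q = (0.666/0.555)·ln[(0.666+0.555·7.00)/(0.666+0.555·1.08)] = 1.200·ln(4.551/1.264) = 1.537 mol/dm³.
Then C_P = (C_{A0}−C_A) − C_Q = 5.922 − 1.537 = 4.385 mol/dm³.
S̃_{P/Q} = C_P/C_Q = 4.385/1.537 = 2.85.

2.85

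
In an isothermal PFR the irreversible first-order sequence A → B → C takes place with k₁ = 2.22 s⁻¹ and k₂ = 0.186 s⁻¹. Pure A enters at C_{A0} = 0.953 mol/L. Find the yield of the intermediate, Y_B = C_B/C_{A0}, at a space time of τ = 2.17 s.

0.720

Solving the coupled first-order balances gives C_B(τ) = [k₁/(k₂−k₁)]·C_{A0}·(e^(−k₁τ) − e^(−k₂τ)).
e^(−k₁τ) = e^(−2.22×2.17) = e^(−4.817) = 0.008088; e^(−k₂τ) = e^(−0.4036) = 0.6679.
C_B = 2.22×0.953/(0.186−2.22) × (0.008088−0.6679) = (-1.040)×(-0.6598) = 0.6863 mol/L.
Y_B = C_B/C_{A0} = 0.6863/0.953 = 0.720.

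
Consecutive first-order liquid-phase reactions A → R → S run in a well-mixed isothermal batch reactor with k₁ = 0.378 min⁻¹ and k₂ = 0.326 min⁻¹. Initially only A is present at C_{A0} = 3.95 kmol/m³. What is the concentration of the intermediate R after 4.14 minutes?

1.44 kmol/m³

For first-order series with pure A initially, C_R(t) = k₁C_{A0}/(k₂−k₁)·(e^(−k₁t) − e^(−k₂t)).
e^(−k₁t) = e^(−0.378×4.14) = e^(−1.565) = 0.2091; e^(−k₂t) = e^(−1.350) = 0.2593.
C_R = 0.378×3.95/(0.326−0.378) × (0.2091−0.2593) = (-28.71)×(-0.05023) = 1.442 kmol/m³.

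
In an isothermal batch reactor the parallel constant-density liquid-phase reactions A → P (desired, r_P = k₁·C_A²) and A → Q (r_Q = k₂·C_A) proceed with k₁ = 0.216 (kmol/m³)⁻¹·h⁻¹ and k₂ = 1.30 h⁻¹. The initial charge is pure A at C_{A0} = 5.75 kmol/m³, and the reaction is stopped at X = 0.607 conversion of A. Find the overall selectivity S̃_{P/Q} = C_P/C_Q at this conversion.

C_A = C_{A0}(1−X) = 2.260 kmol/m³.
Along a PFR/batch, dC_Q/dC_A = −r_Q/(r_P+r_Q) = −k₂/(k₂+k₁·C_A).
Integrating from C_{A0} to C_A: C_Q = (1.30/0.216)·ln[(1.30+0.216·5.75)/(1.30+0.216·2.26)] = 6.019·ln(2.542/1.788) = 2.117 kmol/m³.
Then C_P = (C_{A0}−C_A) − C_Q = 3.490 − 2.117 = 1.373 kmol/m³.
S̃_{P/Q} = C_P/C_Q = 1.373/2.117 = 0.648.

0.648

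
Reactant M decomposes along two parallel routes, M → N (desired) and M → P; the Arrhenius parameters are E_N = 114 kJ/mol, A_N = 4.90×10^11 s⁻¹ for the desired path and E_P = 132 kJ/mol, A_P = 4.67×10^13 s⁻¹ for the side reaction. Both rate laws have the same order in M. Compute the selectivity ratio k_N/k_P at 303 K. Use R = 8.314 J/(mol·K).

With equal orders, S_{N/P} = k_N/k_P = (A_N/A_P)·exp[(E_P−E_N)/(RT)].
(E_P−E_N)/(RT) = (132−114)×10³/(8.314×303) = 18000/2519 = 7.145.
k_N/k_P = (4.90×10^11/4.67×10^13)·exp(7.145) = 0.01049 × 1268 = 13.3.
Since E_N < E_P, lowering the temperature improves selectivity toward N.

13.3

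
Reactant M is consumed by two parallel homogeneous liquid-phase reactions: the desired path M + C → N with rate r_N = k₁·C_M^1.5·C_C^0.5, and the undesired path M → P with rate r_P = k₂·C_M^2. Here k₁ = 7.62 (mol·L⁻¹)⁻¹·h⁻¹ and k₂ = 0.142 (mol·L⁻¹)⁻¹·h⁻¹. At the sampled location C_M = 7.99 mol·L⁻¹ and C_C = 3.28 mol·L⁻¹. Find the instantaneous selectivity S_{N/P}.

S_{N/P} = r_N/r_P = (k₁·C_M^1.5·C_C^0.5)/(k₂·C_M^2) = (k₁/k₂)·C_M^-0.5·C_C^0.5.
= (7.62×7.990^1.5×3.280^0.5) / (0.142×7.990^2) = 311.7/9.065 = 34.4.

34.4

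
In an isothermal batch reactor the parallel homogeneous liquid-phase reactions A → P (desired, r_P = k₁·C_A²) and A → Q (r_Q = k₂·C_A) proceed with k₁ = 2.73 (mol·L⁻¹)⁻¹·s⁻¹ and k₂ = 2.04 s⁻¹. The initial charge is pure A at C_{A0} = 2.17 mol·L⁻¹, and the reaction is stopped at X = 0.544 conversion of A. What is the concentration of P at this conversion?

C_A = C_{A0}(1−X) = 0.9895 mol·L⁻¹.
Along a PFR/batch, dC_Q/dC_A = −r_Q/(r_P+r_Q) = −k₂/(k₂+k₁·C_A).
Integrating from C_{A0} to C_A: C_Q = (2.04/2.73)·ln[(2.04+2.73·2.17)/(2.04+2.73·0.990)] = 0.7473·ln(7.964/4.741) = 0.3875 mol·L⁻¹.
Then C_P = (C_{A0}−C_A) − C_Q = 1.180 − 0.3875 = 0.7929 mol·L⁻¹.

0.793 mol·L⁻¹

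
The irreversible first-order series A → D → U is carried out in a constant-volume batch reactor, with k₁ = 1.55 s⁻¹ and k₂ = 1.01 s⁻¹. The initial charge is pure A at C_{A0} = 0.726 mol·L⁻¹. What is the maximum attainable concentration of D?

At the optimum, C_{D,max}/C_{A0} = (k₁/k₂)^[k₂/(k₂−k₁)].
= (1.55/1.01)^(1.01/(1.01−1.55)) = (1.535)^(-1.870) = 0.4488.
C_{D,max} = 0.4488×0.726 = 0.326 mol·L⁻¹.

0.326 mol·L⁻¹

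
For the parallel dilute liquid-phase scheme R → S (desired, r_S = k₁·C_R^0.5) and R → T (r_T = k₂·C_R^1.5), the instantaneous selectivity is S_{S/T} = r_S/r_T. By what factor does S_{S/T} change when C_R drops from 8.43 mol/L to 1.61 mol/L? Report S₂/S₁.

5.24

S_{S/T} = (k₁/k₂)·C_R⁻¹, so S₂/S₁ = (C_{R,2}/C_{R,1})⁻¹.
= 8.43/1.61 = 5.24.
Selectivity toward S rises as C_R falls — low-concentration operation is favoured.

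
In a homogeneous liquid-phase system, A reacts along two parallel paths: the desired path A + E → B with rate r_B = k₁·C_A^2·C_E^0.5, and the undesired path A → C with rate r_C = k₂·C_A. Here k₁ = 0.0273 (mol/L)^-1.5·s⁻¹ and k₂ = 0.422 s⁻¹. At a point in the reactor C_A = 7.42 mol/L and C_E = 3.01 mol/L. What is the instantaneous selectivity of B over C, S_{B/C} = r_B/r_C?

0.833

S_{B/C} = r_B/r_C = (k₁·C_A^2·C_E^0.5)/(k₂·C_A) = (k₁/k₂)·C_A·C_E^0.5.
= (0.0273×7.420^2×3.010^0.5) / (0.422×7.420) = 2.608/3.131 = 0.833.
Since the desired path is higher order in A, keeping C_A high (PFR or concentrated feed) favours B.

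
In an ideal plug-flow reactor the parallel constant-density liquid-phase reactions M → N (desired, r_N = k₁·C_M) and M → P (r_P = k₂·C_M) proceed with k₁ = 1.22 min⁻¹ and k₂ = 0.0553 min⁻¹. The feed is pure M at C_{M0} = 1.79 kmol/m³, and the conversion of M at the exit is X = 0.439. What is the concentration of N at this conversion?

C_M = C_{M0}(1−X) = 1.004 kmol/m³.
Both paths are first order in M, so the instantaneous fraction to N is constant: dC_N/d(−C_M) = k₁/(k₁+k₂) = 0.9566.
C_N = 0.9566·(C_{M0}−C_M) = 0.9566×0.7858 = 0.752 kmol/m³.

0.752 kmol/m³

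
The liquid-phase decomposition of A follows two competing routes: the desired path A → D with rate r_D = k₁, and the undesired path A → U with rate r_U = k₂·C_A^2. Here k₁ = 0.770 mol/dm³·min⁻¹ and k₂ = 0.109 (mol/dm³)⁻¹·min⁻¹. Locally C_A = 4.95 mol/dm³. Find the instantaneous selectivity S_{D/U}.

0.288

S_{D/U} = r_D/r_U = (k₁)/(k₂·C_A^2) = (k₁/k₂)·C_A^-2.
= (0.770) / (0.109×4.950^2) = 0.7700/2.671 = 0.288.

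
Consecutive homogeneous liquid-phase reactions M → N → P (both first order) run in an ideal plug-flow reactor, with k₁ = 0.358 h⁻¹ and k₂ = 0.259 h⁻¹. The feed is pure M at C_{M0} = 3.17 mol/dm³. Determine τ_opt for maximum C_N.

3.27 h

For first-order series the maximum of C_N occurs at τ_opt = ln(k₂/k₁)/(k₂−k₁).
= ln(0.259/0.358)/(0.259−0.358) = ln(0.7235)/-0.09900 = -0.3237/-0.09900 = 3.27 h.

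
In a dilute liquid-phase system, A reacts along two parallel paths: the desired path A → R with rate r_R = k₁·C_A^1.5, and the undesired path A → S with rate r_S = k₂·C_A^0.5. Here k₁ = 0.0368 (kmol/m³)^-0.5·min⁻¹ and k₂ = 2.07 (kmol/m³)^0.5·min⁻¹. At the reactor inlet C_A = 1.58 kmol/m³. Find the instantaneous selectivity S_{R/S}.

0.0281

S_{R/S} = r_R/r_S = (k₁·C_A^1.5)/(k₂·C_A^0.5) = (k₁/k₂)·C_A.
= (0.0368×1.580^1.5) / (2.07×1.580^0.5) = 0.07309/2.602 = 0.0281.
Since the desired path is higher order in A, keeping C_A high (PFR or concentrated feed) favours R.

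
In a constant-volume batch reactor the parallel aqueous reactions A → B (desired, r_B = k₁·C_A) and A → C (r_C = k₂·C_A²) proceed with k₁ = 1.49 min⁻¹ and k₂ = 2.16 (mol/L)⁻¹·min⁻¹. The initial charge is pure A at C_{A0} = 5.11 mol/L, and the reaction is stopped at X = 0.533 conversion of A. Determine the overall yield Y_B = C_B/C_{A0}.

C_A = C_{A0}(1−X) = 2.386 mol/L.
Along a PFR/batch, dC_B/dC_A = −r_B/(r_B+r_C) = −k₁/(k₁+k₂·C_A).
Integrating from C_{A0} to C_A: C_B = (1.49/2.16)·ln[(1.49+2.16·5.11)/(1.49+2.16·2.39)] = 0.6898·ln(12.53/6.645) = 0.4374 mol/L.
Y_B = C_B/C_{A0} = 0.4374/5.11 = 0.0856.

0.0856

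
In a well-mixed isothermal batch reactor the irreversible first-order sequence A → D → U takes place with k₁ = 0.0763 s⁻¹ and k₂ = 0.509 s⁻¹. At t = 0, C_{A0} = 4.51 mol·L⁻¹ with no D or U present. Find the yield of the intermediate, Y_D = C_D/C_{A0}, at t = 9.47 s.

0.0842

Solving the coupled first-order balances gives C_D(t) = [k₁/(k₂−k₁)]·C_{A0}·(e^(−k₁t) − e^(−k₂t)).
e^(−k₁t) = e^(−0.0763×9.47) = e^(−0.7226) = 0.4855; e^(−k₂t) = e^(−4.820) = 0.008065.
C_D = 0.0763×4.51/(0.509−0.0763) × (0.4855−0.008065) = 0.7953×0.4774 = 0.3797 mol·L⁻¹.
Y_D = C_D/C_{A0} = 0.3797/4.51 = 0.0842.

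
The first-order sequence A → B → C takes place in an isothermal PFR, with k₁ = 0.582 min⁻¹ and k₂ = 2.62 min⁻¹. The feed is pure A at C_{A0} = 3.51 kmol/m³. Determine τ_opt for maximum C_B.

0.738 min

The intermediate peaks when r₁ = r₂, i.e. k₁e^(−k₁τ) = k₂e^(−k₂τ), giving τ_opt = ln(k₂/k₁)/(k₂−k₁).
= ln(2.62/0.582)/(2.62−0.582) = ln(4.502)/2.038 = 1.504/2.038 = 0.738 min.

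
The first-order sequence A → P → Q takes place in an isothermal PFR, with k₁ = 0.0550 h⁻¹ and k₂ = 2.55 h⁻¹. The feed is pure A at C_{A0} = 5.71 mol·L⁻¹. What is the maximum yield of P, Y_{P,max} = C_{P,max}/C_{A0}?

0.0198

At the optimum, C_{P,max}/C_{A0} = (k₁/k₂)^[k₂/(k₂−k₁)].
= (0.0550/2.55)^(2.55/(2.55−0.0550)) = (0.02157)^(1.022) = 0.01982.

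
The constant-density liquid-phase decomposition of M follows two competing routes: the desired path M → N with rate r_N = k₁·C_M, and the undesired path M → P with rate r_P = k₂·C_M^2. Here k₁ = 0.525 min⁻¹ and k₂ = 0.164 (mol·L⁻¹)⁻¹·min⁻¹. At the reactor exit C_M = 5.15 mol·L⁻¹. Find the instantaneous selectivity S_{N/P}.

0.622

S_{N/P} = r_N/r_P = (k₁·C_M)/(k₂·C_M^2) = (k₁/k₂)·C_M⁻¹.
= (0.525×5.150) / (0.164×5.150^2) = 2.704/4.350 = 0.622.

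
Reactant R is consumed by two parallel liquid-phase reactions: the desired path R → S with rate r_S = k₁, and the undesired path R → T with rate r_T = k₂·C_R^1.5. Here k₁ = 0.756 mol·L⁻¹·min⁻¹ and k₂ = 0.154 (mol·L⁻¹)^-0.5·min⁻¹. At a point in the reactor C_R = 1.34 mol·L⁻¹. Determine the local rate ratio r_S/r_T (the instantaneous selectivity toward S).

S_{S/T} = r_S/r_T = (k₁)/(k₂·C_R^1.5) = (k₁/k₂)·C_R^-1.5.
= (0.756) / (0.154×1.340^1.5) = 0.7560/0.2389 = 3.16.
The undesired path is higher order in R, so low C_R (CSTR or dilute feed) favours S.

3.16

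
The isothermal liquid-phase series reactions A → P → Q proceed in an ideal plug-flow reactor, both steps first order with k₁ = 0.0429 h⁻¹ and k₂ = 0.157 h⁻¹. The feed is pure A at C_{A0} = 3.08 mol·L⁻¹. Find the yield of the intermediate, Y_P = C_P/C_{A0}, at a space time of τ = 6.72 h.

0.151

The intermediate concentration in a first-order A→B→C sequence is C_P = k₁C_{A0}(e^(−k₁τ) − e^(−k₂τ))/(k₂−k₁).
e^(−k₁τ) = e^(−0.0429×6.72) = e^(−0.2883) = 0.7495; e^(−k₂τ) = e^(−1.055) = 0.3482.
C_P = 0.0429×3.08/(0.157−0.0429) × (0.7495−0.3482) = 1.158×0.4014 = 0.4648 mol·L⁻¹.
Y_P = C_P/C_{A0} = 0.4648/3.08 = 0.151.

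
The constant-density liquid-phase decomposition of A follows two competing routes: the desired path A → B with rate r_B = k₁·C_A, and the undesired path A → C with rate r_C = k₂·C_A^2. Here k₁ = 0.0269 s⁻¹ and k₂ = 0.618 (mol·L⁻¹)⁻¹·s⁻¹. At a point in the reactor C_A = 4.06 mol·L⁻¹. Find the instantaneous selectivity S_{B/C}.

S_{B/C} = r_B/r_C = (k₁·C_A)/(k₂·C_A^2) = (k₁/k₂)·C_A⁻¹.
= (0.0269×4.060) / (0.618×4.060^2) = 0.1092/10.19 = 0.0107.

0.0107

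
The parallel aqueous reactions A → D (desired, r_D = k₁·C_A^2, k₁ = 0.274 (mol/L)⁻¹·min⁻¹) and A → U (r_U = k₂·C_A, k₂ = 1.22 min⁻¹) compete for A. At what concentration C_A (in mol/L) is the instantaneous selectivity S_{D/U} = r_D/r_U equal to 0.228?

1.02 mol/L

S_{D/U} = (k₁/k₂)·C_A ⇒ C_A = S·k₂/k₁.
= 0.228×1.22/0.274 = 1.02 mol/L.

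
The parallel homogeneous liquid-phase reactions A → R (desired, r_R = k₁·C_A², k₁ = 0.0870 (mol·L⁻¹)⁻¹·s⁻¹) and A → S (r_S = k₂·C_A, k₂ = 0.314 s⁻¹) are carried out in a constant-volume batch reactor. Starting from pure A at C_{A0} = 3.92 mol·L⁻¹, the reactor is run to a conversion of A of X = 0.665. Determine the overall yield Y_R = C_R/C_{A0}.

0.274

C_A = C_{A0}(1−X) = 1.313 mol·L⁻¹.
Along a PFR/batch, dC_S/dC_A = −r_S/(r_R+r_S) = −k₂/(k₂+k₁·C_A).
Integrating from C_{A0} to C_A: C_S = (0.314/0.0870)·ln[(0.314+0.0870·3.92)/(0.314+0.0870·1.31)] = 3.609·ln(0.6550/0.4282) = 1.534 mol·L⁻¹.
Then C_R = (C_{A0}−C_A) − C_S = 2.607 − 1.534 = 1.073 mol·L⁻¹.
Y_R = C_R/C_{A0} = 1.073/3.92 = 0.274.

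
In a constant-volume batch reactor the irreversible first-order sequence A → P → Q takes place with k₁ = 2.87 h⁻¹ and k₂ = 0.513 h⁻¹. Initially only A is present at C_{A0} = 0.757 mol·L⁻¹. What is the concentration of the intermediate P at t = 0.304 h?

0.403 mol·L⁻¹

The intermediate concentration in a first-order A→B→C sequence is C_P = k₁C_{A0}(e^(−k₁t) − e^(−k₂t))/(k₂−k₁).
e^(−k₁t) = e^(−2.87×0.304) = e^(−0.8725) = 0.4179; e^(−k₂t) = e^(−0.1560) = 0.8556.
C_P = 2.87×0.757/(0.513−2.87) × (0.4179−0.8556) = (-0.9218)×(-0.4377) = 0.4034 mol·L⁻¹.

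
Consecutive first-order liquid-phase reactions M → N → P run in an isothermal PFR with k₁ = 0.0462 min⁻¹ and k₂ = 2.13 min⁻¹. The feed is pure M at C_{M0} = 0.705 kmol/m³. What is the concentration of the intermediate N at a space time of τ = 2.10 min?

The intermediate concentration in a first-order A→B→C sequence is C_N = k₁C_{M0}(e^(−k₁τ) − e^(−k₂τ))/(k₂−k₁).
e^(−k₁τ) = e^(−0.0462×2.10) = e^(−0.09702) = 0.9075; e^(−k₂τ) = e^(−4.473) = 0.01141.
C_N = 0.0462×0.705/(2.13−0.0462) × (0.9075−0.01141) = 0.01563×0.8961 = 0.01401 kmol/m³.

0.0140 kmol/m³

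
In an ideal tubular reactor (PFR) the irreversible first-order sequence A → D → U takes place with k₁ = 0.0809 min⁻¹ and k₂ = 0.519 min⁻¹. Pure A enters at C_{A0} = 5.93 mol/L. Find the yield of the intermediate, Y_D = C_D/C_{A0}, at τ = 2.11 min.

Solving the coupled first-order balances gives C_D(τ) = [k₁/(k₂−k₁)]·C_{A0}·(e^(−k₁τ) − e^(−k₂τ)).
e^(−k₁τ) = e^(−0.0809×2.11) = e^(−0.1707) = 0.8431; e^(−k₂τ) = e^(−1.095) = 0.3345.
C_D = 0.0809×5.93/(0.519−0.0809) × (0.8431−0.3345) = 1.095×0.5086 = 0.5569 mol/L.
Y_D = C_D/C_{A0} = 0.5569/5.93 = 0.0939.

0.0939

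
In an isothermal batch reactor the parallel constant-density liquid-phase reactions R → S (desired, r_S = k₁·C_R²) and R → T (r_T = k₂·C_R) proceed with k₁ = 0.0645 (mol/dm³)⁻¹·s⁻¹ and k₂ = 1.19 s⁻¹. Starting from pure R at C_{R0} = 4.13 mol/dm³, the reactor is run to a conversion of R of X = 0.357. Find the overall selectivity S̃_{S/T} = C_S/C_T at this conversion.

0.183

C_R = C_{R0}(1−X) = 2.656 mol/dm³.
Along a PFR/batch, dC_T/dC_R = −r_T/(r_S+r_T) = −k₂/(k₂+k₁·C_R).
Integrating from C_{R0} to C_R: C_T = (1.19/0.0645)·ln[(1.19+0.0645·4.13)/(1.19+0.0645·2.66)] = 18.45·ln(1.456/1.361) = 1.246 mol/dm³.
Then C_S = (C_{R0}−C_R) − C_T = 1.474 − 1.246 = 0.2285 mol/dm³.
S̃_{S/T} = C_S/C_T = 0.2285/1.246 = 0.183.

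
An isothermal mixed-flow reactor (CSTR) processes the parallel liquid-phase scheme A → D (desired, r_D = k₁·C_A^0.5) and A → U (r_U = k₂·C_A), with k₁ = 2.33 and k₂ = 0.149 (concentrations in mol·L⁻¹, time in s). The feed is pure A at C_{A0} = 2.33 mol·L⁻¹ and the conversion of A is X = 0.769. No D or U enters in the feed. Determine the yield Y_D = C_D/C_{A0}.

Exit C_A = C_{A0}(1−X) = 2.33×0.231 = 0.5382 mol·L⁻¹.
Rates in a CSTR are evaluated at the outlet concentration: r_D = 2.33×0.5382^0.5 = 1.709, r_U = 0.149×0.5382 = 0.08020.
Fraction of consumed A going to D: r_D/(r_D+r_U) = 0.9552.
C_D = 0.9552·C_{A0}·X = 0.9552×2.33×0.769 = 1.71 mol·L⁻¹; Y_D = C_D/C_{A0} = 0.735.

0.735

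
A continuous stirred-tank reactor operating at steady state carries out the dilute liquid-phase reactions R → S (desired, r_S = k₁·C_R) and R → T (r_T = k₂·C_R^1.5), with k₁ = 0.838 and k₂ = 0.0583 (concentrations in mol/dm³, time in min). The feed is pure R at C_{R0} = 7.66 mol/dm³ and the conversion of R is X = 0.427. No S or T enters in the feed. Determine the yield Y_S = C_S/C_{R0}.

0.373

Exit C_R = C_{R0}(1−X) = 7.66×0.573 = 4.389 mol/dm³.
In a CSTR the entire volume is at exit conditions, so r_S = 0.838×4.389 = 3.678 and r_T = 0.0583×4.389^1.5 = 0.5361.
Fraction of consumed R going to S: r_S/(r_S+r_T) = 0.8728.
C_S = 0.8728·C_{R0}·X = 0.8728×7.66×0.427 = 2.85 mol/dm³; Y_S = C_S/C_{R0} = 0.373.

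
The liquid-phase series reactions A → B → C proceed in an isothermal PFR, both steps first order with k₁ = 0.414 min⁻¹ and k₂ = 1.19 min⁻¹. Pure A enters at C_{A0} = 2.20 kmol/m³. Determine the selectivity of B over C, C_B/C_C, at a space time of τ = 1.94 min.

0.508

For first-order series with pure A initially, C_B(τ) = k₁C_{A0}/(k₂−k₁)·(e^(−k₁τ) − e^(−k₂τ)).
e^(−k₁τ) = e^(−0.414×1.94) = e^(−0.8032) = 0.4479; e^(−k₂τ) = e^(−2.309) = 0.09940.
C_B = 0.414×2.20/(1.19−0.414) × (0.4479−0.09940) = 1.174×0.3485 = 0.4091 kmol/m³.
C_A = C_{A0}e^(−k₁τ) = 0.9854 kmol/m³, so C_C = C_{A0}−C_A−C_B = 0.8055 kmol/m³; C_B/C_C = 0.508.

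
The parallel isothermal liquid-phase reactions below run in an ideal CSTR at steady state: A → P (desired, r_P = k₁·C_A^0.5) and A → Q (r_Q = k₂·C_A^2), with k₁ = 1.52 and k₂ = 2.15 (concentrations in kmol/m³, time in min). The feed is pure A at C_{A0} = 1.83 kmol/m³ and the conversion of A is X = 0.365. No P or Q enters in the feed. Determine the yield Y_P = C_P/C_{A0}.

0.132

Exit C_A = C_{A0}(1−X) = 1.83×0.635 = 1.162 kmol/m³.
In a CSTR the entire volume is at exit conditions, so r_P = 1.52×1.162^0.5 = 1.639 and r_Q = 2.15×1.162^2 = 2.903.
Fraction of consumed A going to P: r_P/(r_P+r_Q) = 0.3608.
C_P = 0.3608·C_{A0}·X = 0.3608×1.83×0.365 = 0.241 kmol/m³; Y_P = C_P/C_{A0} = 0.132.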